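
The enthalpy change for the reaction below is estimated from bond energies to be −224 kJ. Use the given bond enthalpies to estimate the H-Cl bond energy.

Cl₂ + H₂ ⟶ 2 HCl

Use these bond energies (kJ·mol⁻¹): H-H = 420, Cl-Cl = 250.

Let D be the H-Cl bond energy.
Σ(broken) = 1×250 + 1×420 = 670
Σ(formed) = 2×D = 2D
ΔH = Σ(broken) − Σ(formed) = (670) − (2D) = +670 − 2D
Setting this equal to −224 kJ gives 2D = 894, so D = 447 kJ/mol.

D(H-Cl) ≈ 447 kJ/mol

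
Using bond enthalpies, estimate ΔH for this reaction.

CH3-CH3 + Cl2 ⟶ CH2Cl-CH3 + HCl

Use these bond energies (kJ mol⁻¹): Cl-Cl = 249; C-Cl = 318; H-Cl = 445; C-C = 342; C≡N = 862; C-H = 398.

ΔH ≈ −116 kJ

Bonds broken (reactants):
  C-C: 1 × 342 = 342
  C-H: 6 × 398 = 2388
  Cl-Cl: 1 × 249 = 249
  Σ(broken) = 2979 kJ
Bonds formed (products):
  C-C: 1 × 342 = 342
  C-Cl: 1 × 318 = 318
  C-H: 5 × 398 = 1990
  H-Cl: 1 × 445 = 445
  Σ(formed) = 3095 kJ
ΔH = Σ(broken) − Σ(formed) = 2979 − 3095 = −116 kJ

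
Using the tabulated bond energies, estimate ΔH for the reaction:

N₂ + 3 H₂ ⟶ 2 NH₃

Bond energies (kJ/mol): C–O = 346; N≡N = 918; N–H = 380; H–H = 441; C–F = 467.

ΔH ≈ −39 kJ

Bonds broken (reactants):
  H–H: 3 × 441 = 1323
  N≡N: 1 × 918 = 918
  Σ(broken) = 2241 kJ
Bonds formed (products):
  N–H: 6 × 380 = 2280
  Σ(formed) = 2280 kJ
ΔH = Σ(broken) − Σ(formed) = 2241 − 2280 = −39 kJ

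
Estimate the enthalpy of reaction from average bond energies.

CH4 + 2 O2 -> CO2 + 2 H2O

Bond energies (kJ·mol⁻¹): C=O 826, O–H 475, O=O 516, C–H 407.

ΔH ≈ −892 kJ

Bonds broken (reactants):
  C–H: 4 × 407 = 1628
  O=O: 2 × 516 = 1032
  Σ(broken) = 2660 kJ
Bonds formed (products):
  C=O: 2 × 826 = 1652
  O–H: 4 × 475 = 1900
  Σ(formed) = 3552 kJ
ΔH = Σ(broken) − Σ(formed) = 2660 − 3552 = −892 kJ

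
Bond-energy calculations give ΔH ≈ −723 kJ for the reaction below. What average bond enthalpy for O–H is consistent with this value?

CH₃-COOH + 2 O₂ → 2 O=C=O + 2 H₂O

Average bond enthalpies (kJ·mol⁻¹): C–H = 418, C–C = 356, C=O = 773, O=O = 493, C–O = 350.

Let D be the O–H bond energy.
Σ(broken) = 1×356 + 3×418 + 1×350 + 1×773 + 1×D + 2×493 = 3719 + D
Σ(formed) = 4×773 + 4×D = 3092 + 4D
ΔH = Σ(broken) − Σ(formed) = (3719 + D) − (3092 + 4D) = +627 − 3D
Setting this equal to −723 kJ gives 3D = 1350, so D = 450 kJ/mol.

D(O–H) ≈ 450 kJ/mol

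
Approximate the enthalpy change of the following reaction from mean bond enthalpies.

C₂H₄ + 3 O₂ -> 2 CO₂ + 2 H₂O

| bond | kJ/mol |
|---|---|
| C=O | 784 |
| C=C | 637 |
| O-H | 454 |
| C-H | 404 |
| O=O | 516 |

Bonds broken (reactants):
  C-H: 4 × 404 = 1616
  C=C: 1 × 637 = 637
  O=O: 3 × 516 = 1548
  Σ(broken) = 3801 kJ
Bonds formed (products):
  C=O: 4 × 784 = 3136
  O-H: 4 × 454 = 1816
  Σ(formed) = 4952 kJ
ΔH = Σ(broken) − Σ(formed) = 3801 − 4952 = −1151 kJ

ΔH ≈ −1151 kJ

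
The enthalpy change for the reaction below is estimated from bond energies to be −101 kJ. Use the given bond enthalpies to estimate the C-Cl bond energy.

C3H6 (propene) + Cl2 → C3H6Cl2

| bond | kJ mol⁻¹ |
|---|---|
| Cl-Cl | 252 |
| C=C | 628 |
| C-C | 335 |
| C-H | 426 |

D(C-Cl) ≈ 323 kJ/mol

Let D be the C-Cl bond energy.
Σ(broken) = 1×335 + 6×426 + 1×628 + 1×252 = 3771
Σ(formed) = 2×335 + 2×D + 6×426 = 3226 + 2D
ΔH = Σ(broken) − Σ(formed) = (3771) − (3226 + 2D) = +545 − 2D
Setting this equal to −101 kJ gives 2D = 646, so D = 323 kJ/mol.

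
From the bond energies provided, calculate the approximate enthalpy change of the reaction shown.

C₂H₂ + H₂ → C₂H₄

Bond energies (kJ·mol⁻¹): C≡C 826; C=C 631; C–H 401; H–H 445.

ΔH ≈ −162 kJ

Bonds broken (reactants):
  C≡C: 1 × 826 = 826
  C–H: 2 × 401 = 802
  H–H: 1 × 445 = 445
  Σ(broken) = 2073 kJ
Bonds formed (products):
  C–H: 4 × 401 = 1604
  C=C: 1 × 631 = 631
  Σ(formed) = 2235 kJ
ΔH = Σ(broken) − Σ(formed) = 2073 − 2235 = −162 kJ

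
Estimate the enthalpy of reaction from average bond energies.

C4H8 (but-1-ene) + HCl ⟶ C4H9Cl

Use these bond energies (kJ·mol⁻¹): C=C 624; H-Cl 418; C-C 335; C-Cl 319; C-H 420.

ΔH ≈ −32 kJ

Bonds broken (reactants):
  C-C: 2 × 335 = 670
  C-H: 8 × 420 = 3360
  C=C: 1 × 624 = 624
  H-Cl: 1 × 418 = 418
  Σ(broken) = 5072 kJ
Bonds formed (products):
  C-C: 3 × 335 = 1005
  C-Cl: 1 × 319 = 319
  C-H: 9 × 420 = 3780
  Σ(formed) = 5104 kJ
ΔH = Σ(broken) − Σ(formed) = 5072 − 5104 = −32 kJ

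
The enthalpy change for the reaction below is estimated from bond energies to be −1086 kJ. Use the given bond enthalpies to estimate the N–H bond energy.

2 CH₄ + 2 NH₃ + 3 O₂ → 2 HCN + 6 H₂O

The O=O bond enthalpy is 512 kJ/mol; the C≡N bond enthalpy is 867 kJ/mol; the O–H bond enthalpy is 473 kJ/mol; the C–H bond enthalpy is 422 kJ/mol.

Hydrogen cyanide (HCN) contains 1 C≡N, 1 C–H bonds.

Let D be the N–H bond energy.
Σ(broken) = 8×422 + 6×D + 3×512 = 4912 + 6D
Σ(formed) = 2×867 + 2×422 + 12×473 = 8254
ΔH = Σ(broken) − Σ(formed) = (4912 + 6D) − (8254) = −3342 + 6D
Setting this equal to −1086 kJ gives 6D = 2256, so D = 376 kJ/mol.

D(N–H) ≈ 376 kJ/mol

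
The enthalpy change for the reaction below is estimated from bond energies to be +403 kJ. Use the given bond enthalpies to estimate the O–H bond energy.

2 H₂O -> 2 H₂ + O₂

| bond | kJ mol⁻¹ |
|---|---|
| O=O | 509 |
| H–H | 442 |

Let D be the O–H bond energy.
Σ(broken) = 4×D = 4D
Σ(formed) = 2×442 + 1×509 = 1393
ΔH = Σ(broken) − Σ(formed) = (4D) − (1393) = −1393 + 4D
Setting this equal to +403 kJ gives 4D = 1796, so D = 449 kJ/mol.

D(O–H) ≈ 449 kJ/mol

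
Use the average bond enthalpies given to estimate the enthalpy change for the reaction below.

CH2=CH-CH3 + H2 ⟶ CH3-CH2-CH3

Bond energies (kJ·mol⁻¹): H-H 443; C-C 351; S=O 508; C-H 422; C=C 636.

Bonds broken (reactants):
  C-C: 1 × 351 = 351
  C-H: 6 × 422 = 2532
  C=C: 1 × 636 = 636
  H-H: 1 × 443 = 443
  Σ(broken) = 3962 kJ
Bonds formed (products):
  C-C: 2 × 351 = 702
  C-H: 8 × 422 = 3376
  Σ(formed) = 4078 kJ
ΔH = Σ(broken) − Σ(formed) = 3962 − 4078 = −116 kJ

ΔH ≈ −116 kJ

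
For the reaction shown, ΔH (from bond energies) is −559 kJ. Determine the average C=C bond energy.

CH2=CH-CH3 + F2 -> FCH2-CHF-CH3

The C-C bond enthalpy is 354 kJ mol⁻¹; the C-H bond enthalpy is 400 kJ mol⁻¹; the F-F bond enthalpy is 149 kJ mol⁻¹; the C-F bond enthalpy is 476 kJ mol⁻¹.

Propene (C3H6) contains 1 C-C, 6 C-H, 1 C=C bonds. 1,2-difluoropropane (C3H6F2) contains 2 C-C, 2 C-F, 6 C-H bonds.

Let D be the C=C bond energy.
Σ(broken) = 1×354 + 6×400 + 1×D + 1×149 = 2903 + D
Σ(formed) = 2×354 + 2×476 + 6×400 = 4060
ΔH = Σ(broken) − Σ(formed) = (2903 + D) − (4060) = −1157 + D
Setting this equal to −559 kJ gives D = 598 kJ/mol.

D(C=C) ≈ 598 kJ/mol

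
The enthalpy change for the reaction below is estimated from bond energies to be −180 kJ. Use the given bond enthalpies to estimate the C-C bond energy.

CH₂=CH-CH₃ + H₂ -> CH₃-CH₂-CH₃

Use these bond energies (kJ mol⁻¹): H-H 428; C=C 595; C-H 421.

Let D be the C-C bond energy.
Σ(broken) = 1×D + 6×421 + 1×595 + 1×428 = 3549 + D
Σ(formed) = 2×D + 8×421 = 3368 + 2D
ΔH = Σ(broken) − Σ(formed) = (3549 + D) − (3368 + 2D) = +181 − D
Setting this equal to −180 kJ gives D = 361 kJ/mol.

D(C-C) ≈ 361 kJ/mol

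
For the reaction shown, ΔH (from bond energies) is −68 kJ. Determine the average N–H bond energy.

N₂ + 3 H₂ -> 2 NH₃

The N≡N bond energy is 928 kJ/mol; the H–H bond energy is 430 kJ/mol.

D(N–H) ≈ 381 kJ/mol

Let D be the N–H bond energy.
Σ(broken) = 3×430 + 1×928 = 2218
Σ(formed) = 6×D = 6D
ΔH = Σ(broken) − Σ(formed) = (2218) − (6D) = +2218 − 6D
Setting this equal to −68 kJ gives 6D = 2286, so D = 381 kJ/mol.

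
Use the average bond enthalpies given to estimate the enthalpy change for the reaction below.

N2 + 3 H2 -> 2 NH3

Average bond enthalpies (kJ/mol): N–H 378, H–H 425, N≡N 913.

Bonds broken (reactants):
  H–H: 3 × 425 = 1275
  N≡N: 1 × 913 = 913
  Σ(broken) = 2188 kJ
Bonds formed (products):
  N–H: 6 × 378 = 2268
  Σ(formed) = 2268 kJ
ΔH = Σ(broken) − Σ(formed) = 2188 − 2268 = −80 kJ

ΔH ≈ −80 kJ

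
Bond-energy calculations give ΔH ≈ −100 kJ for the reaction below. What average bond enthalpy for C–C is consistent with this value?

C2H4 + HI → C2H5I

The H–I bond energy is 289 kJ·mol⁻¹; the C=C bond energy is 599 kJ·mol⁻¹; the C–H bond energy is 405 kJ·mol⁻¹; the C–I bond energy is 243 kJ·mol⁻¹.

D(C–C) ≈ 340 kJ/mol

Let D be the C–C bond energy.
Σ(broken) = 4×405 + 1×599 + 1×289 = 2508
Σ(formed) = 1×D + 5×405 + 1×243 = 2268 + D
ΔH = Σ(broken) − Σ(formed) = (2508) − (2268 + D) = +240 − D
Setting this equal to −100 kJ gives D = 340 kJ/mol.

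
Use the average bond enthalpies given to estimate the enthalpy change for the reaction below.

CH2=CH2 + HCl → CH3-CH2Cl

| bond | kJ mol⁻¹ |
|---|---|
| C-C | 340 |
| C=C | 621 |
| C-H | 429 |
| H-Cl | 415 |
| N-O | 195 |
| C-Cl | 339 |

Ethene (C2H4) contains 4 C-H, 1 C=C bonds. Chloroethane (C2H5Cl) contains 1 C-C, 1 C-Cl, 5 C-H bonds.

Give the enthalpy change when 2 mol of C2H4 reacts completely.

ΔH = −144 kJ

Bonds broken (reactants):
  C-H: 4 × 429 = 1716
  C=C: 1 × 621 = 621
  H-Cl: 1 × 415 = 415
  Σ(broken) = 2752 kJ
Bonds formed (products):
  C-C: 1 × 340 = 340
  C-Cl: 1 × 339 = 339
  C-H: 5 × 429 = 2145
  Σ(formed) = 2824 kJ
ΔH = Σ(broken) − Σ(formed) = 2752 − 2824 = −72 kJ
For 2× the reaction as written: 2 × (−72) = −144 kJ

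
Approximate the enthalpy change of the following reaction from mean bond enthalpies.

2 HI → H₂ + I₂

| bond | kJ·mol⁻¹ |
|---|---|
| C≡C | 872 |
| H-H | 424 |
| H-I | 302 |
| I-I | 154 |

Bonds broken (reactants):
  H-I: 2 × 302 = 604
  Σ(broken) = 604 kJ
Bonds formed (products):
  H-H: 1 × 424 = 424
  I-I: 1 × 154 = 154
  Σ(formed) = 578 kJ
ΔH = Σ(broken) − Σ(formed) = 604 − 578 = +26 kJ

ΔH ≈ +26 kJ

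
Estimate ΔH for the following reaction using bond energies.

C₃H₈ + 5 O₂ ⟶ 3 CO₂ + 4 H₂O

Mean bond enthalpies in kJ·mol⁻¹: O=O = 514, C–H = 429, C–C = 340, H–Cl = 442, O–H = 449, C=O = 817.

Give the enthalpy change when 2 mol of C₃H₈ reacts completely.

Bonds broken (reactants):
  C–C: 2 × 340 = 680
  C–H: 8 × 429 = 3432
  O=O: 5 × 514 = 2570
  Σ(broken) = 6682 kJ
Bonds formed (products):
  C=O: 6 × 817 = 4902
  O–H: 8 × 449 = 3592
  Σ(formed) = 8494 kJ
ΔH = Σ(broken) − Σ(formed) = 6682 − 8494 = −1812 kJ
For 2× the reaction as written: 2 × (−1812) = −3624 kJ

ΔH = −3624 kJ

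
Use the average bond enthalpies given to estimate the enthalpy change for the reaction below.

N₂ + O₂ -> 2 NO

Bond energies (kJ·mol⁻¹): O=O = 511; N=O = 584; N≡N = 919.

ΔH ≈ +262 kJ

Bonds broken (reactants):
  N≡N: 1 × 919 = 919
  O=O: 1 × 511 = 511
  Σ(broken) = 1430 kJ
Bonds formed (products):
  N=O: 2 × 584 = 1168
  Σ(formed) = 1168 kJ
ΔH = Σ(broken) − Σ(formed) = 1430 − 1168 = +262 kJ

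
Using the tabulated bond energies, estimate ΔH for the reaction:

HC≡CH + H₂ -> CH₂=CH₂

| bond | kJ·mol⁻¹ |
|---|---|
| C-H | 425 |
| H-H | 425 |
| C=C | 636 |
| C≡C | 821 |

ΔH ≈ −240 kJ

Bonds broken (reactants):
  C≡C: 1 × 821 = 821
  C-H: 2 × 425 = 850
  H-H: 1 × 425 = 425
  Σ(broken) = 2096 kJ
Bonds formed (products):
  C-H: 4 × 425 = 1700
  C=C: 1 × 636 = 636
  Σ(formed) = 2336 kJ
ΔH = Σ(broken) − Σ(formed) = 2096 − 2336 = −240 kJ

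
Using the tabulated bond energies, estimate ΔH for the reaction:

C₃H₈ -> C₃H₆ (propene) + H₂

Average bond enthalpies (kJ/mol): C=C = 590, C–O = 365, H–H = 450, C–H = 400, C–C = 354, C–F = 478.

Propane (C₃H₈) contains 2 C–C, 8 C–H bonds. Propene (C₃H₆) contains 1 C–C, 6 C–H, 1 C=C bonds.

Bonds broken (reactants):
  C–C: 2 × 354 = 708
  C–H: 8 × 400 = 3200
  Σ(broken) = 3908 kJ
Bonds formed (products):
  C–C: 1 × 354 = 354
  C–H: 6 × 400 = 2400
  C=C: 1 × 590 = 590
  H–H: 1 × 450 = 450
  Σ(formed) = 3794 kJ
ΔH = Σ(broken) − Σ(formed) = 3908 − 3794 = +114 kJ

ΔH ≈ +114 kJ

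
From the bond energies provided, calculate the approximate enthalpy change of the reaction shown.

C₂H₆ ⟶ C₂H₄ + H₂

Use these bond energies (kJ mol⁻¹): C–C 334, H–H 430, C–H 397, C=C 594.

Bonds broken (reactants):
  C–C: 1 × 334 = 334
  C–H: 6 × 397 = 2382
  Σ(broken) = 2716 kJ
Bonds formed (products):
  C–H: 4 × 397 = 1588
  C=C: 1 × 594 = 594
  H–H: 1 × 430 = 430
  Σ(formed) = 2612 kJ
ΔH = Σ(broken) − Σ(formed) = 2716 − 2612 = +104 kJ

ΔH ≈ +104 kJ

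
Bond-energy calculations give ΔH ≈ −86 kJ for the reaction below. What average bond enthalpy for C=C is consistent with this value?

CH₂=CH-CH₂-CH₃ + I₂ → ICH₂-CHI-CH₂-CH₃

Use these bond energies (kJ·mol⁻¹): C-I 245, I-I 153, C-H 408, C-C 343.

D(C=C) ≈ 594 kJ/mol

Let D be the C=C bond energy.
Σ(broken) = 2×343 + 8×408 + 1×D + 1×153 = 4103 + D
Σ(formed) = 3×343 + 8×408 + 2×245 = 4783
ΔH = Σ(broken) − Σ(formed) = (4103 + D) − (4783) = −680 + D
Setting this equal to −86 kJ gives D = 594 kJ/mol.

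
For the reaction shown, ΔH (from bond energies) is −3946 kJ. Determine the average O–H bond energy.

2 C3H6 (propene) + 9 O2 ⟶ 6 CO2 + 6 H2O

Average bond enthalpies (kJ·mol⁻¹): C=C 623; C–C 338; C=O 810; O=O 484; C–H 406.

Let D be the O–H bond energy.
Σ(broken) = 2×338 + 12×406 + 2×623 + 9×484 = 11150
Σ(formed) = 12×810 + 12×D = 9720 + 12D
ΔH = Σ(broken) − Σ(formed) = (11150) − (9720 + 12D) = +1430 − 12D
Setting this equal to −3946 kJ gives 12D = 5376, so D = 448 kJ/mol.

D(O–H) ≈ 448 kJ/mol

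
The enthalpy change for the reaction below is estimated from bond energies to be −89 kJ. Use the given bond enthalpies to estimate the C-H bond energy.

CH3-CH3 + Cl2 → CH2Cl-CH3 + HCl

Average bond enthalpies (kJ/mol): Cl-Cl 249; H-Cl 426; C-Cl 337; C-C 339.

Let D be the C-H bond energy.
Σ(broken) = 1×339 + 6×D + 1×249 = 588 + 6D
Σ(formed) = 1×339 + 1×337 + 5×D + 1×426 = 1102 + 5D
ΔH = Σ(broken) − Σ(formed) = (588 + 6D) − (1102 + 5D) = −514 + D
Setting this equal to −89 kJ gives D = 425 kJ/mol.

D(C-H) ≈ 425 kJ/mol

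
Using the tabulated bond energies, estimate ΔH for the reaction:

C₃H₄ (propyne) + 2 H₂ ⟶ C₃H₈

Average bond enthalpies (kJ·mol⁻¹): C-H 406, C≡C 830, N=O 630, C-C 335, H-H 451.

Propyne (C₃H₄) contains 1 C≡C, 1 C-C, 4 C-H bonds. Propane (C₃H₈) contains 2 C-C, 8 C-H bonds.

ΔH ≈ −227 kJ

Bonds broken (reactants):
  C≡C: 1 × 830 = 830
  C-C: 1 × 335 = 335
  C-H: 4 × 406 = 1624
  H-H: 2 × 451 = 902
  Σ(broken) = 3691 kJ
Bonds formed (products):
  C-C: 2 × 335 = 670
  C-H: 8 × 406 = 3248
  Σ(formed) = 3918 kJ
ΔH = Σ(broken) − Σ(formed) = 3691 − 3918 = −227 kJ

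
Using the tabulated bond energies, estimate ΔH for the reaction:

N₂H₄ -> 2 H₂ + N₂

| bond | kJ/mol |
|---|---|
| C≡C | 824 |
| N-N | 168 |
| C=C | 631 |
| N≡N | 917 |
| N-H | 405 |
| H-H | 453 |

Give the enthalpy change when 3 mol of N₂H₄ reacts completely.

Bonds broken (reactants):
  N-H: 4 × 405 = 1620
  N-N: 1 × 168 = 168
  Σ(broken) = 1788 kJ
Bonds formed (products):
  H-H: 2 × 453 = 906
  N≡N: 1 × 917 = 917
  Σ(formed) = 1823 kJ
ΔH = Σ(broken) − Σ(formed) = 1788 − 1823 = −35 kJ
For 3× the reaction as written: 3 × (−35) = −105 kJ

ΔH = −105 kJ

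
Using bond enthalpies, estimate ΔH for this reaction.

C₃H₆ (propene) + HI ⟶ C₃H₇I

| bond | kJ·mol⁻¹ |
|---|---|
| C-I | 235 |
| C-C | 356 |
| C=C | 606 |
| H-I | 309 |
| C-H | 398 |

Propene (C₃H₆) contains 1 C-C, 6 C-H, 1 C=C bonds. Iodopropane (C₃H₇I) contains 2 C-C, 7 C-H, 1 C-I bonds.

Bonds broken (reactants):
  C-C: 1 × 356 = 356
  C-H: 6 × 398 = 2388
  C=C: 1 × 606 = 606
  H-I: 1 × 309 = 309
  Σ(broken) = 3659 kJ
Bonds formed (products):
  C-C: 2 × 356 = 712
  C-H: 7 × 398 = 2786
  C-I: 1 × 235 = 235
  Σ(formed) = 3733 kJ
ΔH = Σ(broken) − Σ(formed) = 3659 − 3733 = −74 kJ

ΔH ≈ −74 kJ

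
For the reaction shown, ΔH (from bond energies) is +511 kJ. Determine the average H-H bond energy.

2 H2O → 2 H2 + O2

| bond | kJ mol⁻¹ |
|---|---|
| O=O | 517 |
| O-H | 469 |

D(H-H) ≈ 424 kJ/mol

Let D be the H-H bond energy.
Σ(broken) = 4×469 = 1876
Σ(formed) = 2×D + 1×517 = 517 + 2D
ΔH = Σ(broken) − Σ(formed) = (1876) − (517 + 2D) = +1359 − 2D
Setting this equal to +511 kJ gives 2D = 848, so D = 424 kJ/mol.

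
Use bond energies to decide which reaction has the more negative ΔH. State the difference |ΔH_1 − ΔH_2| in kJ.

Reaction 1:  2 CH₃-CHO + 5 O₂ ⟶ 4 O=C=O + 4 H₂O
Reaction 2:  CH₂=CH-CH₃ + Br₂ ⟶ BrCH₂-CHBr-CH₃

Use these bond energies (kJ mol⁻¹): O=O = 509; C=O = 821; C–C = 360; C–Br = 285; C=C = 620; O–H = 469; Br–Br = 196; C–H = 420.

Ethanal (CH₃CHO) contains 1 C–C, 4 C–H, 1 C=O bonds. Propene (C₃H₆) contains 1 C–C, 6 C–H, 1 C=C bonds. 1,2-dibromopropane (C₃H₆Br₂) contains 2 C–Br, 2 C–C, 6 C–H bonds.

Reaction 1, by 1939 kJ

Reaction 1:
  Bonds broken (reactants):
    C–C: 2 × 360 = 720
    C–H: 8 × 420 = 3360
    C=O: 2 × 821 = 1642
    O=O: 5 × 509 = 2545
    Σ(broken) = 8267 kJ
  Bonds formed (products):
    C=O: 8 × 821 = 6568
    O–H: 8 × 469 = 3752
    Σ(formed) = 10320 kJ
  ΔH_1 = 8267 − 10320 = −2053 kJ
Reaction 2:
  Bonds broken (reactants):
    Br–Br: 1 × 196 = 196
    C–C: 1 × 360 = 360
    C–H: 6 × 420 = 2520
    C=C: 1 × 620 = 620
    Σ(broken) = 3696 kJ
  Bonds formed (products):
    C–Br: 2 × 285 = 570
    C–C: 2 × 360 = 720
    C–H: 6 × 420 = 2520
    Σ(formed) = 3810 kJ
  ΔH_2 = 3696 − 3810 = −114 kJ
ΔH_1 − ΔH_2 = −1939 kJ, so reaction 1 has the more negative ΔH; |ΔH_1 − ΔH_2| = 1939 kJ.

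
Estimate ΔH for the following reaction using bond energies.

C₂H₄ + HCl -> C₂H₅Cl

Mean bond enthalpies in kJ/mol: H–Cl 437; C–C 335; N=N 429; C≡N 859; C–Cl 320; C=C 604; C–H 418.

Bonds broken (reactants):
  C–H: 4 × 418 = 1672
  C=C: 1 × 604 = 604
  H–Cl: 1 × 437 = 437
  Σ(broken) = 2713 kJ
Bonds formed (products):
  C–C: 1 × 335 = 335
  C–Cl: 1 × 320 = 320
  C–H: 5 × 418 = 2090
  Σ(formed) = 2745 kJ
ΔH = Σ(broken) − Σ(formed) = 2713 − 2745 = −32 kJ

ΔH ≈ −32 kJ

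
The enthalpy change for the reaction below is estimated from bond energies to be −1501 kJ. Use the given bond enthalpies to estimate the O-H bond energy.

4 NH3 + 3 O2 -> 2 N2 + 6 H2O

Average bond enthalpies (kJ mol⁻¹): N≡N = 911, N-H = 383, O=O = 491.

D(O-H) ≈ 479 kJ/mol

Let D be the O-H bond energy.
Σ(broken) = 12×383 + 3×491 = 6069
Σ(formed) = 2×911 + 12×D = 1822 + 12D
ΔH = Σ(broken) − Σ(formed) = (6069) − (1822 + 12D) = +4247 − 12D
Setting this equal to −1501 kJ gives 12D = 5748, so D = 479 kJ/mol.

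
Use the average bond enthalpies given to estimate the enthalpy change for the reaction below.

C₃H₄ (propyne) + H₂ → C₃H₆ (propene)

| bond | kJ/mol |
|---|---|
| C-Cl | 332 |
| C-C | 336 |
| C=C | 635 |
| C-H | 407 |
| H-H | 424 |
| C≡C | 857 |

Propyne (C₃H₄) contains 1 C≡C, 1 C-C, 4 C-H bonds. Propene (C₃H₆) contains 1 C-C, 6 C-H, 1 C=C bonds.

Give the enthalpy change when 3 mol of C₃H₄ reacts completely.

Bonds broken (reactants):
  C≡C: 1 × 857 = 857
  C-C: 1 × 336 = 336
  C-H: 4 × 407 = 1628
  H-H: 1 × 424 = 424
  Σ(broken) = 3245 kJ
Bonds formed (products):
  C-C: 1 × 336 = 336
  C-H: 6 × 407 = 2442
  C=C: 1 × 635 = 635
  Σ(formed) = 3413 kJ
ΔH = Σ(broken) − Σ(formed) = 3245 − 3413 = −168 kJ
For 3× the reaction as written: 3 × (−168) = −504 kJ

ΔH = −504 kJ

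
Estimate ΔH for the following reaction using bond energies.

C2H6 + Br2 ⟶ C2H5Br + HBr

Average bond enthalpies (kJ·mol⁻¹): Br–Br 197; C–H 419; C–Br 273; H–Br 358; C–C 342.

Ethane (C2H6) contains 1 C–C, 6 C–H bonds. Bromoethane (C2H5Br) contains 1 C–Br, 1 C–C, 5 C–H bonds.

ΔH ≈ −15 kJ

Bonds broken (reactants):
  Br–Br: 1 × 197 = 197
  C–C: 1 × 342 = 342
  C–H: 6 × 419 = 2514
  Σ(broken) = 3053 kJ
Bonds formed (products):
  C–Br: 1 × 273 = 273
  C–C: 1 × 342 = 342
  C–H: 5 × 419 = 2095
  H–Br: 1 × 358 = 358
  Σ(formed) = 3068 kJ
ΔH = Σ(broken) − Σ(formed) = 3053 − 3068 = −15 kJ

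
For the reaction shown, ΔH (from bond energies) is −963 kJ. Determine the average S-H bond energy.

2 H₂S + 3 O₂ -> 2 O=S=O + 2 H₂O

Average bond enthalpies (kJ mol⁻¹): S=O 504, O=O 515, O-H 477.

Let D be the S-H bond energy.
Σ(broken) = 3×515 + 4×D = 1545 + 4D
Σ(formed) = 4×477 + 4×504 = 3924
ΔH = Σ(broken) − Σ(formed) = (1545 + 4D) − (3924) = −2379 + 4D
Setting this equal to −963 kJ gives 4D = 1416, so D = 354 kJ/mol.

D(S-H) ≈ 354 kJ/mol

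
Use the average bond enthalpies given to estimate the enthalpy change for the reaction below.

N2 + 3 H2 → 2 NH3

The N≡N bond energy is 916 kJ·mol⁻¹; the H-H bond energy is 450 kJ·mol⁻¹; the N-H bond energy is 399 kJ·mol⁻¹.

ΔH ≈ −128 kJ

Bonds broken (reactants):
  H-H: 3 × 450 = 1350
  N≡N: 1 × 916 = 916
  Σ(broken) = 2266 kJ
Bonds formed (products):
  N-H: 6 × 399 = 2394
  Σ(formed) = 2394 kJ
ΔH = Σ(broken) − Σ(formed) = 2266 − 2394 = −128 kJ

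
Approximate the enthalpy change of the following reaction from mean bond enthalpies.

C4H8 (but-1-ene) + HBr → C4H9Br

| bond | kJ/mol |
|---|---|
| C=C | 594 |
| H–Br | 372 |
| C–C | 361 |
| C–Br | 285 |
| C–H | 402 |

ΔH ≈ −82 kJ

Bonds broken (reactants):
  C–C: 2 × 361 = 722
  C–H: 8 × 402 = 3216
  C=C: 1 × 594 = 594
  H–Br: 1 × 372 = 372
  Σ(broken) = 4904 kJ
Bonds formed (products):
  C–Br: 1 × 285 = 285
  C–C: 3 × 361 = 1083
  C–H: 9 × 402 = 3618
  Σ(formed) = 4986 kJ
ΔH = Σ(broken) − Σ(formed) = 4904 − 4986 = −82 kJ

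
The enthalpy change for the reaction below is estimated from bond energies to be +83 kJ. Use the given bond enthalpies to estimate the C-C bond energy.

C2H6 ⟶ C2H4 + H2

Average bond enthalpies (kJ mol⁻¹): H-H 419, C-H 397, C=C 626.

Let D be the C-C bond energy.
Σ(broken) = 1×D + 6×397 = 2382 + D
Σ(formed) = 4×397 + 1×626 + 1×419 = 2633
ΔH = Σ(broken) − Σ(formed) = (2382 + D) − (2633) = −251 + D
Setting this equal to +83 kJ gives D = 334 kJ/mol.

D(C-C) ≈ 334 kJ/mol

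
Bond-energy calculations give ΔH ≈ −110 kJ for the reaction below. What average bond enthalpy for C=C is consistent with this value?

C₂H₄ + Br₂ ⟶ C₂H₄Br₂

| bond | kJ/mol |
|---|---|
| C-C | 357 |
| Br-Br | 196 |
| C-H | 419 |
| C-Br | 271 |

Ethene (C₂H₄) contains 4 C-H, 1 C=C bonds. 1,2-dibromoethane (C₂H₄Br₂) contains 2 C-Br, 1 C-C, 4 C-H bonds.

Let D be the C=C bond energy.
Σ(broken) = 1×196 + 4×419 + 1×D = 1872 + D
Σ(formed) = 2×271 + 1×357 + 4×419 = 2575
ΔH = Σ(broken) − Σ(formed) = (1872 + D) − (2575) = −703 + D
Setting this equal to −110 kJ gives D = 593 kJ/mol.

D(C=C) ≈ 593 kJ/mol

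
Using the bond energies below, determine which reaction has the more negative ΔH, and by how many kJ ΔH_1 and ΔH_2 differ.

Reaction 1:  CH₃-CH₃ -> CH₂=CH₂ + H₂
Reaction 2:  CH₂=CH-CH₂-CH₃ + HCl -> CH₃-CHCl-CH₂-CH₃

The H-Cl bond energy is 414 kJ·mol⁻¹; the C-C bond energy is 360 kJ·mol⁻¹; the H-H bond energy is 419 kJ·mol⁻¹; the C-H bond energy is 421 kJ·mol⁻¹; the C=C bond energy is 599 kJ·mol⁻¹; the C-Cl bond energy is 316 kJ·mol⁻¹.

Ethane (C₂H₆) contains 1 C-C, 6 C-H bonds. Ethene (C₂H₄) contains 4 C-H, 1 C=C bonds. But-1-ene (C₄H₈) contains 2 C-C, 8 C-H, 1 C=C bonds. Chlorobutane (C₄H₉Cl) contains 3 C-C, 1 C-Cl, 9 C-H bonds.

Reaction 1:
  Bonds broken (reactants):
    C-C: 1 × 360 = 360
    C-H: 6 × 421 = 2526
    Σ(broken) = 2886 kJ
  Bonds formed (products):
    C-H: 4 × 421 = 1684
    C=C: 1 × 599 = 599
    H-H: 1 × 419 = 419
    Σ(formed) = 2702 kJ
  ΔH_1 = 2886 − 2702 = +184 kJ
Reaction 2:
  Bonds broken (reactants):
    C-C: 2 × 360 = 720
    C-H: 8 × 421 = 3368
    C=C: 1 × 599 = 599
    H-Cl: 1 × 414 = 414
    Σ(broken) = 5101 kJ
  Bonds formed (products):
    C-C: 3 × 360 = 1080
    C-Cl: 1 × 316 = 316
    C-H: 9 × 421 = 3789
    Σ(formed) = 5185 kJ
  ΔH_2 = 5101 − 5185 = −84 kJ
ΔH_1 − ΔH_2 = +268 kJ, so reaction 2 has the more negative ΔH; |ΔH_1 − ΔH_2| = 268 kJ.

Reaction 2, by 268 kJ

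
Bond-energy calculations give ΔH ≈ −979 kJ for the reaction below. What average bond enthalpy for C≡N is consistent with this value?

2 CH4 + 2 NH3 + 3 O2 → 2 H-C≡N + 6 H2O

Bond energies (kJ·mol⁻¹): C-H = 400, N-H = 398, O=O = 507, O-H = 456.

D(C≡N) ≈ 908 kJ/mol

Let D be the C≡N bond energy.
Σ(broken) = 8×400 + 6×398 + 3×507 = 7109
Σ(formed) = 2×D + 2×400 + 12×456 = 6272 + 2D
ΔH = Σ(broken) − Σ(formed) = (7109) − (6272 + 2D) = +837 − 2D
Setting this equal to −979 kJ gives 2D = 1816, so D = 908 kJ/mol.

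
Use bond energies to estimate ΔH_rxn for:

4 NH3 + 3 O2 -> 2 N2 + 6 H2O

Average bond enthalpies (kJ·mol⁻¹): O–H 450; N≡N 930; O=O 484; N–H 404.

Bonds broken (reactants):
  N–H: 12 × 404 = 4848
  O=O: 3 × 484 = 1452
  Σ(broken) = 6300 kJ
Bonds formed (products):
  N≡N: 2 × 930 = 1860
  O–H: 12 × 450 = 5400
  Σ(formed) = 7260 kJ
ΔH = Σ(broken) − Σ(formed) = 6300 − 7260 = −960 kJ

ΔH ≈ −960 kJ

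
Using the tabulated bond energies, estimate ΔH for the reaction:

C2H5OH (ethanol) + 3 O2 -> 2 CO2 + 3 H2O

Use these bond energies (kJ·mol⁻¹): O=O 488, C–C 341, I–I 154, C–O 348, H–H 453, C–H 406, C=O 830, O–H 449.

ΔH ≈ −1382 kJ

Bonds broken (reactants):
  C–C: 1 × 341 = 341
  C–H: 5 × 406 = 2030
  C–O: 1 × 348 = 348
  O–H: 1 × 449 = 449
  O=O: 3 × 488 = 1464
  Σ(broken) = 4632 kJ
Bonds formed (products):
  C=O: 4 × 830 = 3320
  O–H: 6 × 449 = 2694
  Σ(formed) = 6014 kJ
ΔH = Σ(broken) − Σ(formed) = 4632 − 6014 = −1382 kJ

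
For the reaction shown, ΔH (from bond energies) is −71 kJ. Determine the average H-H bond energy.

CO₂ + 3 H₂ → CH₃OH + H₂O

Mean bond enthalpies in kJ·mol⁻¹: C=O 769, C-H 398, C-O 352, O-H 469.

D(H-H) ≈ 448 kJ/mol

Let D be the H-H bond energy.
Σ(broken) = 2×769 + 3×D = 1538 + 3D
Σ(formed) = 3×398 + 1×352 + 3×469 = 2953
ΔH = Σ(broken) − Σ(formed) = (1538 + 3D) − (2953) = −1415 + 3D
Setting this equal to −71 kJ gives 3D = 1344, so D = 448 kJ/mol.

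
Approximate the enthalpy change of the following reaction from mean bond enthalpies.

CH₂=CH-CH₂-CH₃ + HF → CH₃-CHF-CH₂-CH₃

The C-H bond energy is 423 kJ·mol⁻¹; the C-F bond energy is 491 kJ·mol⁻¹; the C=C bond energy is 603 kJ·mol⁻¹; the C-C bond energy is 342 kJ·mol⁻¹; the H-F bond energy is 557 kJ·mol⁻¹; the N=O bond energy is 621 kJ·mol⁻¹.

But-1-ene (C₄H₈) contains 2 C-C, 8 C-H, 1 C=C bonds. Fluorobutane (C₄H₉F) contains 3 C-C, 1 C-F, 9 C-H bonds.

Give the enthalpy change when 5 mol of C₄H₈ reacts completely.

ΔH = −480 kJ

Bonds broken (reactants):
  C-C: 2 × 342 = 684
  C-H: 8 × 423 = 3384
  C=C: 1 × 603 = 603
  H-F: 1 × 557 = 557
  Σ(broken) = 5228 kJ
Bonds formed (products):
  C-C: 3 × 342 = 1026
  C-F: 1 × 491 = 491
  C-H: 9 × 423 = 3807
  Σ(formed) = 5324 kJ
ΔH = Σ(broken) − Σ(formed) = 5228 − 5324 = −96 kJ
For 5× the reaction as written: 5 × (−96) = −480 kJ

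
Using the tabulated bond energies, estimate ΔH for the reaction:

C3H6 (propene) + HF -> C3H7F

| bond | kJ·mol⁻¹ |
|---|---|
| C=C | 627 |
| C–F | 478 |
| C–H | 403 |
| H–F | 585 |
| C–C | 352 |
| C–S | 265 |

ΔH ≈ −21 kJ

Bonds broken (reactants):
  C–C: 1 × 352 = 352
  C–H: 6 × 403 = 2418
  C=C: 1 × 627 = 627
  H–F: 1 × 585 = 585
  Σ(broken) = 3982 kJ
Bonds formed (products):
  C–C: 2 × 352 = 704
  C–F: 1 × 478 = 478
  C–H: 7 × 403 = 2821
  Σ(formed) = 4003 kJ
ΔH = Σ(broken) − Σ(formed) = 3982 − 4003 = −21 kJ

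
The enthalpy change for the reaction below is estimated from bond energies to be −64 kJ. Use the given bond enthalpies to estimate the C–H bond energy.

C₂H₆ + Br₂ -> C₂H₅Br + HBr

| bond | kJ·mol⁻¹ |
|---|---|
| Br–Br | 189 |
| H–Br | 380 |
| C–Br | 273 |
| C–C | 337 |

Let D be the C–H bond energy.
Σ(broken) = 1×189 + 1×337 + 6×D = 526 + 6D
Σ(formed) = 1×273 + 1×337 + 5×D + 1×380 = 990 + 5D
ΔH = Σ(broken) − Σ(formed) = (526 + 6D) − (990 + 5D) = −464 + D
Setting this equal to −64 kJ gives D = 400 kJ/mol.

D(C–H) ≈ 400 kJ/mol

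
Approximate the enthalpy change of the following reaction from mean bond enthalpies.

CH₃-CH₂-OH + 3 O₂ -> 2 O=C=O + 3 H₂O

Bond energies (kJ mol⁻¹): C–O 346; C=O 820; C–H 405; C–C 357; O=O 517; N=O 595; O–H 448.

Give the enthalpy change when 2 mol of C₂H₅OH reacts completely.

ΔH = −2482 kJ

Bonds broken (reactants):
  C–C: 1 × 357 = 357
  C–H: 5 × 405 = 2025
  C–O: 1 × 346 = 346
  O–H: 1 × 448 = 448
  O=O: 3 × 517 = 1551
  Σ(broken) = 4727 kJ
Bonds formed (products):
  C=O: 4 × 820 = 3280
  O–H: 6 × 448 = 2688
  Σ(formed) = 5968 kJ
ΔH = Σ(broken) − Σ(formed) = 4727 − 5968 = −1241 kJ
For 2× the reaction as written: 2 × (−1241) = −2482 kJ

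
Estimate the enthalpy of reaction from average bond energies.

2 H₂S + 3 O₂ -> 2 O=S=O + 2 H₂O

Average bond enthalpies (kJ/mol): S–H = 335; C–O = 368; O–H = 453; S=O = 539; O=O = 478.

ΔH ≈ −1194 kJ

Bonds broken (reactants):
  O=O: 3 × 478 = 1434
  S–H: 4 × 335 = 1340
  Σ(broken) = 2774 kJ
Bonds formed (products):
  O–H: 4 × 453 = 1812
  S=O: 4 × 539 = 2156
  Σ(formed) = 3968 kJ
ΔH = Σ(broken) − Σ(formed) = 2774 − 3968 = −1194 kJ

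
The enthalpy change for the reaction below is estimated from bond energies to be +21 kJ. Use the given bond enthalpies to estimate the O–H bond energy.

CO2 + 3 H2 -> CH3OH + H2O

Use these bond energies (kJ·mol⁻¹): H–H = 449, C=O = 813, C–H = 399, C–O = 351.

D(O–H) ≈ 468 kJ/mol

Let D be the O–H bond energy.
Σ(broken) = 2×813 + 3×449 = 2973
Σ(formed) = 3×399 + 1×351 + 3×D = 1548 + 3D
ΔH = Σ(broken) − Σ(formed) = (2973) − (1548 + 3D) = +1425 − 3D
Setting this equal to +21 kJ gives 3D = 1404, so D = 468 kJ/mol.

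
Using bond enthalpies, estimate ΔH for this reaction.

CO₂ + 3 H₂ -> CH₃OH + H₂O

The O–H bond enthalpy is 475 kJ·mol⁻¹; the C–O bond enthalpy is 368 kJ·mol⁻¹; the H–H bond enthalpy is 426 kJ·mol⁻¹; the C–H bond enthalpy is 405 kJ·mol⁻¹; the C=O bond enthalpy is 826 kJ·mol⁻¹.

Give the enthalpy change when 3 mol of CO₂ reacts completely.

Bonds broken (reactants):
  C=O: 2 × 826 = 1652
  H–H: 3 × 426 = 1278
  Σ(broken) = 2930 kJ
Bonds formed (products):
  C–H: 3 × 405 = 1215
  C–O: 1 × 368 = 368
  O–H: 3 × 475 = 1425
  Σ(formed) = 3008 kJ
ΔH = Σ(broken) − Σ(formed) = 2930 − 3008 = −78 kJ
For 3× the reaction as written: 3 × (−78) = −234 kJ

ΔH = −234 kJ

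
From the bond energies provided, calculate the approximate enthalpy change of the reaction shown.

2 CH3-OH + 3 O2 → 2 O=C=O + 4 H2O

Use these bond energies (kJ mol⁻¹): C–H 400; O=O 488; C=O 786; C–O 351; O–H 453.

ΔH ≈ −1296 kJ

Bonds broken (reactants):
  C–H: 6 × 400 = 2400
  C–O: 2 × 351 = 702
  O–H: 2 × 453 = 906
  O=O: 3 × 488 = 1464
  Σ(broken) = 5472 kJ
Bonds formed (products):
  C=O: 4 × 786 = 3144
  O–H: 8 × 453 = 3624
  Σ(formed) = 6768 kJ
ΔH = Σ(broken) − Σ(formed) = 5472 − 6768 = −1296 kJ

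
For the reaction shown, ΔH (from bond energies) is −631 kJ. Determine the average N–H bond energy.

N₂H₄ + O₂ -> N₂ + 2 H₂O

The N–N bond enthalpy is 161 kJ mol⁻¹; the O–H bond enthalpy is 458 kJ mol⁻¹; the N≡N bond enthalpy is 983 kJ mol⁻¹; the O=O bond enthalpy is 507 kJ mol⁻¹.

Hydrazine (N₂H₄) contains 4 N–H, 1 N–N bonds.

Let D be the N–H bond energy.
Σ(broken) = 4×D + 1×161 + 1×507 = 668 + 4D
Σ(formed) = 1×983 + 4×458 = 2815
ΔH = Σ(broken) − Σ(formed) = (668 + 4D) − (2815) = −2147 + 4D
Setting this equal to −631 kJ gives 4D = 1516, so D = 379 kJ/mol.

D(N–H) ≈ 379 kJ/mol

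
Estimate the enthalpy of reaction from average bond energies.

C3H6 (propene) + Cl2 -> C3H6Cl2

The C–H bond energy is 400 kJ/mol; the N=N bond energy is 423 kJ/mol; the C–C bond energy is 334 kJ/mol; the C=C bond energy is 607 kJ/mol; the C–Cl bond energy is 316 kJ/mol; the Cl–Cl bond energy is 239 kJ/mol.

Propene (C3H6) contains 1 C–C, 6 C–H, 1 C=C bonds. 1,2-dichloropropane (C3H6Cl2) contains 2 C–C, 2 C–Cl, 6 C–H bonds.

Bonds broken (reactants):
  C–C: 1 × 334 = 334
  C–H: 6 × 400 = 2400
  C=C: 1 × 607 = 607
  Cl–Cl: 1 × 239 = 239
  Σ(broken) = 3580 kJ
Bonds formed (products):
  C–C: 2 × 334 = 668
  C–Cl: 2 × 316 = 632
  C–H: 6 × 400 = 2400
  Σ(formed) = 3700 kJ
ΔH = Σ(broken) − Σ(formed) = 3580 − 3700 = −120 kJ

ΔH ≈ −120 kJ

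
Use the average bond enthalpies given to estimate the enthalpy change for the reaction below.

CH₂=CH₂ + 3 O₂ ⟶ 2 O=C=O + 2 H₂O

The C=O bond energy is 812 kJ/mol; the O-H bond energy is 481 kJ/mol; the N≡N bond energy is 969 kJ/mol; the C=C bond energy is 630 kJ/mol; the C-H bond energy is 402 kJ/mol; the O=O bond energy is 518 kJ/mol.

ΔH ≈ −1380 kJ

Bonds broken (reactants):
  C-H: 4 × 402 = 1608
  C=C: 1 × 630 = 630
  O=O: 3 × 518 = 1554
  Σ(broken) = 3792 kJ
Bonds formed (products):
  C=O: 4 × 812 = 3248
  O-H: 4 × 481 = 1924
  Σ(formed) = 5172 kJ
ΔH = Σ(broken) − Σ(formed) = 3792 − 5172 = −1380 kJ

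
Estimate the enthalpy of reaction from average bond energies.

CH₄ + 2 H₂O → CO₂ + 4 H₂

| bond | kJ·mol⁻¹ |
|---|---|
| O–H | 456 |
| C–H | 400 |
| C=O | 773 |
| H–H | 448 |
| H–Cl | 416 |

Bonds broken (reactants):
  C–H: 4 × 400 = 1600
  O–H: 4 × 456 = 1824
  Σ(broken) = 3424 kJ
Bonds formed (products):
  C=O: 2 × 773 = 1546
  H–H: 4 × 448 = 1792
  Σ(formed) = 3338 kJ
ΔH = Σ(broken) − Σ(formed) = 3424 − 3338 = +86 kJ

ΔH ≈ +86 kJ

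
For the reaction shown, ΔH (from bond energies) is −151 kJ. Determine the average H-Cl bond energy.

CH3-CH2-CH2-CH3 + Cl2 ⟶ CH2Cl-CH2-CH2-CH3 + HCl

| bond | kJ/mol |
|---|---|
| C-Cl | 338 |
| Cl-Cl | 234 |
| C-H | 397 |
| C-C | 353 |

Let D be the H-Cl bond energy.
Σ(broken) = 3×353 + 10×397 + 1×234 = 5263
Σ(formed) = 3×353 + 1×338 + 9×397 + 1×D = 4970 + D
ΔH = Σ(broken) − Σ(formed) = (5263) − (4970 + D) = +293 − D
Setting this equal to −151 kJ gives D = 444 kJ/mol.

D(H-Cl) ≈ 444 kJ/mol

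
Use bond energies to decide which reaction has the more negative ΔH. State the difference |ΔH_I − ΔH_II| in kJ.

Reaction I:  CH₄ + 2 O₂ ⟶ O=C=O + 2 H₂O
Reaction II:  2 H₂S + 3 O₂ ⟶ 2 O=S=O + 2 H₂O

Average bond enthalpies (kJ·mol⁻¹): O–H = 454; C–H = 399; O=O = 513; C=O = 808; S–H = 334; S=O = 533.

Reaction II, by 263 kJ

Reaction I:
  Bonds broken (reactants):
    C–H: 4 × 399 = 1596
    O=O: 2 × 513 = 1026
    Σ(broken) = 2622 kJ
  Bonds formed (products):
    C=O: 2 × 808 = 1616
    O–H: 4 × 454 = 1816
    Σ(formed) = 3432 kJ
  ΔH_I = 2622 − 3432 = −810 kJ
Reaction II:
  Bonds broken (reactants):
    O=O: 3 × 513 = 1539
    S–H: 4 × 334 = 1336
    Σ(broken) = 2875 kJ
  Bonds formed (products):
    O–H: 4 × 454 = 1816
    S=O: 4 × 533 = 2132
    Σ(formed) = 3948 kJ
  ΔH_II = 2875 − 3948 = −1073 kJ
ΔH_I − ΔH_II = +263 kJ, so reaction II has the more negative ΔH; |ΔH_I − ΔH_II| = 263 kJ.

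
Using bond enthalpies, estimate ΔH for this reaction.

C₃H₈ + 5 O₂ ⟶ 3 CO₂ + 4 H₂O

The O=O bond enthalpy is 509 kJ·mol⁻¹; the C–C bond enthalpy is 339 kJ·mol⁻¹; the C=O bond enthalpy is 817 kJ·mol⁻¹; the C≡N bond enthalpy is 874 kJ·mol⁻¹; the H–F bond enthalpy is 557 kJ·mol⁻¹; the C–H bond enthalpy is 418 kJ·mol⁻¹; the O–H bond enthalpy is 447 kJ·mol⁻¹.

Bonds broken (reactants):
  C–C: 2 × 339 = 678
  C–H: 8 × 418 = 3344
  O=O: 5 × 509 = 2545
  Σ(broken) = 6567 kJ
Bonds formed (products):
  C=O: 6 × 817 = 4902
  O–H: 8 × 447 = 3576
  Σ(formed) = 8478 kJ
ΔH = Σ(broken) − Σ(formed) = 6567 − 8478 = −1911 kJ

ΔH ≈ −1911 kJ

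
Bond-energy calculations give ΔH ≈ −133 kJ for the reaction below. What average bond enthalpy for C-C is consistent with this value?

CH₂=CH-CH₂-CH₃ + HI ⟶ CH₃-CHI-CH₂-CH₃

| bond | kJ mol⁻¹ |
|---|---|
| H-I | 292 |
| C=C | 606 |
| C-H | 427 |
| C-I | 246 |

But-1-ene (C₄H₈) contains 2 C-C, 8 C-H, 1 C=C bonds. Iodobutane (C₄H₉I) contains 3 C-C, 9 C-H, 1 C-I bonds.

D(C-C) ≈ 358 kJ/mol

Let D be the C-C bond energy.
Σ(broken) = 2×D + 8×427 + 1×606 + 1×292 = 4314 + 2D
Σ(formed) = 3×D + 9×427 + 1×246 = 4089 + 3D
ΔH = Σ(broken) − Σ(formed) = (4314 + 2D) − (4089 + 3D) = +225 − D
Setting this equal to −133 kJ gives D = 358 kJ/mol.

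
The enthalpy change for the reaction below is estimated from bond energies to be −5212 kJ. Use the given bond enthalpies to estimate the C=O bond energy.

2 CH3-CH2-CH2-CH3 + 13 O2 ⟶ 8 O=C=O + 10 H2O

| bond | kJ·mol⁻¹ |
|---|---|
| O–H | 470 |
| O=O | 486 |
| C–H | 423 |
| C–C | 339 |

Let D be the C=O bond energy.
Σ(broken) = 6×339 + 20×423 + 13×486 = 16812
Σ(formed) = 16×D + 20×470 = 9400 + 16D
ΔH = Σ(broken) − Σ(formed) = (16812) − (9400 + 16D) = +7412 − 16D
Setting this equal to −5212 kJ gives 16D = 12624, so D = 789 kJ/mol.

D(C=O) ≈ 789 kJ/mol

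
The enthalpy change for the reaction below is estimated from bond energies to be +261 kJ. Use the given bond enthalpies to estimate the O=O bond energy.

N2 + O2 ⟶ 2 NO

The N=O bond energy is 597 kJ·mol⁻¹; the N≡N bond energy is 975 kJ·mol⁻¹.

D(O=O) ≈ 480 kJ/mol

Let D be the O=O bond energy.
Σ(broken) = 1×975 + 1×D = 975 + D
Σ(formed) = 2×597 = 1194
ΔH = Σ(broken) − Σ(formed) = (975 + D) − (1194) = −219 + D
Setting this equal to +261 kJ gives D = 480 kJ/mol.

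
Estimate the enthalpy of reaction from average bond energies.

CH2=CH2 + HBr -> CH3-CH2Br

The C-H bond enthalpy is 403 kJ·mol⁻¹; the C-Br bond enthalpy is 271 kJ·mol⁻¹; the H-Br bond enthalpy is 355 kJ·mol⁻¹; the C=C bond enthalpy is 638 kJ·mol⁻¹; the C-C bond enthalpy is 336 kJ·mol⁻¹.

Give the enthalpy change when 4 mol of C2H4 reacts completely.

ΔH = −68 kJ

Bonds broken (reactants):
  C-H: 4 × 403 = 1612
  C=C: 1 × 638 = 638
  H-Br: 1 × 355 = 355
  Σ(broken) = 2605 kJ
Bonds formed (products):
  C-Br: 1 × 271 = 271
  C-C: 1 × 336 = 336
  C-H: 5 × 403 = 2015
  Σ(formed) = 2622 kJ
ΔH = Σ(broken) − Σ(formed) = 2605 − 2622 = −17 kJ
For 4× the reaction as written: 4 × (−17) = −68 kJ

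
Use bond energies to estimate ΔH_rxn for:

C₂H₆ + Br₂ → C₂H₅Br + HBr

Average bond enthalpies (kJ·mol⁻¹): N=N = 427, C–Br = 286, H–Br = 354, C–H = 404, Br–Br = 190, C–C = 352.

ΔH ≈ −46 kJ

Bonds broken (reactants):
  Br–Br: 1 × 190 = 190
  C–C: 1 × 352 = 352
  C–H: 6 × 404 = 2424
  Σ(broken) = 2966 kJ
Bonds formed (products):
  C–Br: 1 × 286 = 286
  C–C: 1 × 352 = 352
  C–H: 5 × 404 = 2020
  H–Br: 1 × 354 = 354
  Σ(formed) = 3012 kJ
ΔH = Σ(broken) − Σ(formed) = 2966 − 3012 = −46 kJ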